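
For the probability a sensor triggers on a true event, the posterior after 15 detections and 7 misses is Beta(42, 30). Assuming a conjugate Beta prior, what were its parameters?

A Beta(a, b) prior with s successes and f failures in binomial data gives a Beta(a+s, b+f) posterior.
So a = 42 − 15 = 27 and b = 30 − 7 = 23.

Beta(27, 23)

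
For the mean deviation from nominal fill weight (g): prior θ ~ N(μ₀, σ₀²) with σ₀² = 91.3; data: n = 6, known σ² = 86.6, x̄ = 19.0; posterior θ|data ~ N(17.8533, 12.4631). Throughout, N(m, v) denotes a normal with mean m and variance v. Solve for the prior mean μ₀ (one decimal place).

The posterior mean is a precision-weighted average: μ_n = (τ₀μ₀ + τ_data·x̄)/(τ₀+τ_data), with τ₀=1/σ₀² and τ_data=n/σ².
Here τ₀ = 1/91.3 = 0.010953 and τ_data = 6/86.6 = 0.069284, so τ_n = 0.080237.
Rearranging for μ₀: μ₀ = (μ_n·τ_n − τ_data·x̄)/τ₀ = (17.8533·0.080237 − 0.069284·19.0) / 0.010953 = 0.116099/0.010953 ≈ 10.6.

μ₀ = 10.6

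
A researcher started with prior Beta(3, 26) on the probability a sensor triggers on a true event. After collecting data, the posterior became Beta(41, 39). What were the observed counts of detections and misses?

Beta is conjugate to the binomial likelihood: posterior = Beta(a+s, b+f).
Match parameters: s=41−3=38, f=39−26=13.

38 detections and 13 misses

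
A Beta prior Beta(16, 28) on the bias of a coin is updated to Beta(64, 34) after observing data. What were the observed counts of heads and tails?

48 heads and 6 tails

Beta is conjugate to the binomial likelihood: posterior = Beta(α+s, β+f).
So s = 64 − 16 = 48 and f = 34 − 28 = 6.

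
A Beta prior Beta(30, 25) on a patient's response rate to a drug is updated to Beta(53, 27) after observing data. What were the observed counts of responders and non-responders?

23 responders and 2 non-responders

Under Beta–binomial conjugacy the posterior parameters are (α+s, β+f).
So s = 53 − 30 = 23 and f = 27 − 25 = 2.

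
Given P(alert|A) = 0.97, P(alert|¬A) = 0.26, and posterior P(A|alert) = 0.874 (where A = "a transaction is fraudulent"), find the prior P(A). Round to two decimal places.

Bayes' rule in odds form gives O(A|E) = O(A)·[P(E|A)/P(E|¬A)], hence O(A) = O(A|E)/LR.
Posterior odds = 0.874/(1−0.874) = 6.9365. LR = 0.97/0.26 = 3.7308.
Prior odds = 6.9365/3.7308 = 1.8593, so P(A) = 1.8593/(1+1.8593) ≈ 0.65.

P(A) = 0.65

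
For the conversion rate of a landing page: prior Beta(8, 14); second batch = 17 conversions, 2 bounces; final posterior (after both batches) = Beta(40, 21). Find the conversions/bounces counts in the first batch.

Because Beta–binomial updating is additive in the counts, the combined data contributed (α_post−α_prior, β_post−β_prior) successes and failures.
Total across both batches: 40−8=32 conversions, 21−14=7 bounces.
Subtract the second batch: 32−17=15 conversions and 7−2=5 bounces.

15 conversions and 5 bounces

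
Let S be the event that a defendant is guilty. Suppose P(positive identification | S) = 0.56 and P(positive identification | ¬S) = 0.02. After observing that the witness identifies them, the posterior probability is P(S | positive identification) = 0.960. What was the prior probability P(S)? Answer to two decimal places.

In odds form, posterior odds = prior odds × likelihood ratio, so prior odds = posterior odds ÷ LR.
Posterior odds = 0.960/(1−0.960) = 24.0000. LR = 0.56/0.02 = 28.0000.
Prior odds = 24.0000/28.0000 = 0.8571, so P(S) = 0.8571/(1+0.8571) ≈ 0.46.

P(S) = 0.46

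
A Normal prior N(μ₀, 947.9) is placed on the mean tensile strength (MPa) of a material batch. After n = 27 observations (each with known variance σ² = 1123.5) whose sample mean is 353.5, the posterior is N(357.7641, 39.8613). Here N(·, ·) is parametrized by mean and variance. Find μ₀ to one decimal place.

μ₀ = 454.9

The posterior mean is a precision-weighted average: μ_n = (τ₀μ₀ + τ_data·x̄)/(τ₀+τ_data), with τ₀=1/σ₀² and τ_data=n/σ².
Here τ₀ = 1/947.9 = 0.001055 and τ_data = 27/1123.5 = 0.024032, so τ_n = 0.025087.
Rearranging for μ₀: μ₀ = (μ_n·τ_n − τ_data·x̄)/τ₀ = (357.7641·0.025087 − 0.024032·353.5) / 0.001055 = 0.479916/0.001055 ≈ 454.9.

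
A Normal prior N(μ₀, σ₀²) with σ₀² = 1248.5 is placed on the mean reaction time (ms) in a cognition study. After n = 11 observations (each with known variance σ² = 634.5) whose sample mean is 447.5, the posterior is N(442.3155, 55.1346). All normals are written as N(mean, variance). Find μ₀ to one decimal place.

μ₀ = 330.1

With known observation variance, the Normal–Normal posterior has precision τ_n = τ₀ + n/σ² and mean μ_n = (τ₀μ₀ + (n/σ²)x̄)/τ_n.
Here τ₀ = 1/1248.5 = 0.000801 and τ_data = 11/634.5 = 0.017336, so τ_n = 0.018137.
Rearranging for μ₀: μ₀ = (μ_n·τ_n − τ_data·x̄)/τ₀ = (442.3155·0.018137 − 0.017336·447.5) / 0.000801 = 0.264416/0.000801 ≈ 330.1.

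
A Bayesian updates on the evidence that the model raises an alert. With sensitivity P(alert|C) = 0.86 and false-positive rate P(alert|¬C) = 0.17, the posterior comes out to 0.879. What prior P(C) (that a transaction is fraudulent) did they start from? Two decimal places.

Bayes' rule in odds form gives O(C|E) = O(C)·[P(E|C)/P(E|¬C)], hence O(C) = O(C|E)/LR.
Posterior odds = 0.879/(1−0.879) = 7.2645. LR = 0.86/0.17 = 5.0588.
Prior odds = 7.2645/5.0588 = 1.4360, so P(C) = 1.4360/(1+1.4360) ≈ 0.59.

P(C) = 0.59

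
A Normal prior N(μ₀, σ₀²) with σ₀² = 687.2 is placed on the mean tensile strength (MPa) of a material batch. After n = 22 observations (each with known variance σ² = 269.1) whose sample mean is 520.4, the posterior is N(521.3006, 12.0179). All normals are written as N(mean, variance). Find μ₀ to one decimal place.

μ₀ = 571.9

With known observation variance, the Normal–Normal posterior has precision τ_n = τ₀ + n/σ² and mean μ_n = (τ₀μ₀ + (n/σ²)x̄)/τ_n.
Here τ₀ = 1/687.2 = 0.001455 and τ_data = 22/269.1 = 0.081754, so τ_n = 0.083209.
Rearranging for μ₀: μ₀ = (μ_n·τ_n − τ_data·x̄)/τ₀ = (521.3006·0.083209 − 0.081754·520.4) / 0.001455 = 0.832120/0.001455 ≈ 571.9.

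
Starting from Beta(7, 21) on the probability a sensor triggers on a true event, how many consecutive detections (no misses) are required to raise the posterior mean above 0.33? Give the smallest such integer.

k = 4

After k detections and 0 misses the posterior is Beta(7+k, 21), with mean (7+k)/(7+21+k).
Set (7+k)/(28+k) > 0.33 and solve: k > (0.33·28 − 7)/(1 − 0.33) = 3.343.
The smallest integer exceeding 3.343 is 4.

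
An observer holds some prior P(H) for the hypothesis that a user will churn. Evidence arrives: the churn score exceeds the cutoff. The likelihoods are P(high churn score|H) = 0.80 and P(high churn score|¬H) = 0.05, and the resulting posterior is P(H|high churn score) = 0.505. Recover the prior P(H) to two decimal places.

P(H) = 0.06

Bayes' rule in odds form gives O(H|E) = O(H)·[P(E|H)/P(E|¬H)], hence O(H) = O(H|E)/LR.
Posterior odds = 0.505/(1−0.505) = 1.0202. LR = 0.80/0.05 = 16.0000.
Prior odds = 1.0202/16.0000 = 0.0638, so P(H) = 0.0638/(1+0.0638) ≈ 0.06.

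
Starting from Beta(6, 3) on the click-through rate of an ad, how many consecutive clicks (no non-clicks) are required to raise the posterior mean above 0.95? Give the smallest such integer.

After k clicks and 0 non-clicks the posterior is Beta(6+k, 3), with mean (6+k)/(6+3+k).
Set (6+k)/(9+k) > 0.95 and solve: k > (0.95·9 − 6)/(1 − 0.95) = 51.000.
The smallest integer exceeding 51.000 is 52, and checking k=52: (58)/(61) = 0.9508 > 0.95.

k = 52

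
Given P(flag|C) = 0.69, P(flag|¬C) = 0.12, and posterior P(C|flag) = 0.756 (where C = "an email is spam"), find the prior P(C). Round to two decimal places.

Bayes' rule in odds form gives O(C|E) = O(C)·[P(E|C)/P(E|¬C)], hence O(C) = O(C|E)/LR.
Posterior odds = 0.756/(1−0.756) = 3.0984. LR = 0.69/0.12 = 5.7500.
Prior odds = 3.0984/5.7500 = 0.5389, so P(C) = 0.5389/(1+0.5389) ≈ 0.35.

P(C) = 0.35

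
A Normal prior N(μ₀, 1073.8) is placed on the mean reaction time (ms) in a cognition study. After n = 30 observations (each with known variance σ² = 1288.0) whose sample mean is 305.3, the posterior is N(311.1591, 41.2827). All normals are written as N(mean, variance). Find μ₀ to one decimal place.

μ₀ = 457.7

With known observation variance, the Normal–Normal posterior has precision τ_n = τ₀ + n/σ² and mean μ_n = (τ₀μ₀ + (n/σ²)x̄)/τ_n.
Here τ₀ = 1/1073.8 = 0.000931 and τ_data = 30/1288.0 = 0.023292, so τ_n = 0.024223.
Rearranging for μ₀: μ₀ = (μ_n·τ_n − τ_data·x̄)/τ₀ = (311.1591·0.024223 − 0.023292·305.3) / 0.000931 = 0.426159/0.000931 ≈ 457.7.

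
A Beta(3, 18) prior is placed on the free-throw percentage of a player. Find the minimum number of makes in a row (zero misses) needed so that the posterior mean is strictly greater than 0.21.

k = 2

After k makes and 0 misses the posterior is Beta(3+k, 18), with mean (3+k)/(3+18+k).
Set (3+k)/(21+k) > 0.21 and solve: k > (0.21·21 − 3)/(1 − 0.21) = 1.785.
The smallest integer exceeding 1.785 is 2, and checking k=2: (5)/(23) = 0.2174 > 0.21.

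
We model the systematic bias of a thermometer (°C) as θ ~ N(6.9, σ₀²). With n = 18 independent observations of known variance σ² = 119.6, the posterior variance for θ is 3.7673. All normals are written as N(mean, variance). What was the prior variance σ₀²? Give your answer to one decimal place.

σ₀² = 8.7

Posterior precision equals prior precision plus data precision: 1/σ_n² = 1/σ₀² + n/σ².
So 1/σ₀² = 1/3.7673 − 18/119.6 = 0.265442 − 0.150502 = 0.114940.
Hence σ₀² = 1/0.114940 ≈ 8.7.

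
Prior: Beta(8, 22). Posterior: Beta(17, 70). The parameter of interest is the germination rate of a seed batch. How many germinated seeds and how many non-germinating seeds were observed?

Beta is conjugate to the binomial likelihood: posterior = Beta(α+s, β+f).
So s = 17 − 8 = 9 and f = 70 − 22 = 48.

9 germinated seeds and 48 non-germinating seeds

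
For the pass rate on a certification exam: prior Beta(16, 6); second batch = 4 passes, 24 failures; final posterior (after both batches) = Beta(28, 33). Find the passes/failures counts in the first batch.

8 passes and 3 failures

Sequential conjugate updates are equivalent to a single update on the pooled data, so total successes = posterior α − prior α and total failures = posterior β − prior β.
Total across both batches: 28−16=12 passes, 33−6=27 failures.
Subtract the second batch: 12−4=8 passes and 27−24=3 failures.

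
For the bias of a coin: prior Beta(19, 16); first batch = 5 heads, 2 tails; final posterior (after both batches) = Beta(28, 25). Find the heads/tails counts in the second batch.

Because Beta–binomial updating is additive in the counts, the combined data contributed (α_post−α_prior, β_post−β_prior) successes and failures.
Total across both batches: 28−19=9 heads, 25−16=9 tails.
Subtract the first batch: 9−5=4 heads and 9−2=7 tails.

4 heads and 7 tails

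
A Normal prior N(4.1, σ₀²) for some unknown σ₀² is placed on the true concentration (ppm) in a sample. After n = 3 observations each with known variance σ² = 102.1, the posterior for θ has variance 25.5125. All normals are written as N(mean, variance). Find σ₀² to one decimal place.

Posterior precision equals prior precision plus data precision: 1/σ_n² = 1/σ₀² + n/σ².
So 1/σ₀² = 1/25.5125 − 3/102.1 = 0.039196 − 0.029383 = 0.009813.
Hence σ₀² = 1/0.009813 ≈ 101.9.

σ₀² = 101.9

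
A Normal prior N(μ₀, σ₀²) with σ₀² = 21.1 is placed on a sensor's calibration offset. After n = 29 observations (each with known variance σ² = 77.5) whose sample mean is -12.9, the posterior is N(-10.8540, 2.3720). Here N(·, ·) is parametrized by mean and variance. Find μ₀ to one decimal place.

μ₀ = 5.3

With known observation variance, the Normal–Normal posterior has precision τ_n = τ₀ + n/σ² and mean μ_n = (τ₀μ₀ + (n/σ²)x̄)/τ_n.
Here τ₀ = 1/21.1 = 0.047393 and τ_data = 29/77.5 = 0.374194, so τ_n = 0.421587.
Rearranging for μ₀: μ₀ = (μ_n·τ_n − τ_data·x̄)/τ₀ = (-10.8540·0.421587 − 0.374194·-12.9) / 0.047393 = 0.251197/0.047393 ≈ 5.3.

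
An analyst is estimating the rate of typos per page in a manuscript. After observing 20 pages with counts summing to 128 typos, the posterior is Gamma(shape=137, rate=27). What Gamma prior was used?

A Gamma(α, β) prior (rate parametrization) on a Poisson rate with n observations summing to S gives posterior Gamma(α+S, β+n).
So α = 137 − 128 = 9 and β = 27 − 20 = 7.

Gamma(shape=9, rate=7)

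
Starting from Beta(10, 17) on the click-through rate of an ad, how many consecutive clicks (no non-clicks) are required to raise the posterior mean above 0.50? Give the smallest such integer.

After k clicks and 0 non-clicks the posterior is Beta(10+k, 17), with mean (10+k)/(10+17+k).
Set (10+k)/(27+k) > 0.50 and solve: k > (0.50·27 − 10)/(1 − 0.50) = 7.000.
The smallest integer exceeding 7.000 is 8, and checking k=8: (18)/(35) = 0.5143 > 0.50.

k = 8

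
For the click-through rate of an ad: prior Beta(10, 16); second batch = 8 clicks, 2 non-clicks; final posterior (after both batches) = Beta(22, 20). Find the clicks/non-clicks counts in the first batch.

Because Beta–binomial updating is additive in the counts, the combined data contributed (α_post−α_prior, β_post−β_prior) successes and failures.
Total across both batches: 22−10=12 clicks, 20−16=4 non-clicks.
Subtract the second batch: 12−8=4 clicks and 4−2=2 non-clicks.

4 clicks and 2 non-clicks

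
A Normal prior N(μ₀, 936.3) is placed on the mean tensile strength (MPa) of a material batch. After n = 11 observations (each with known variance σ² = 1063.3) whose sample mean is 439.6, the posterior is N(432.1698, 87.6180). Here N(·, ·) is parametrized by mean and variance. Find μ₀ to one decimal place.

The posterior mean is a precision-weighted average: μ_n = (τ₀μ₀ + τ_data·x̄)/(τ₀+τ_data), with τ₀=1/σ₀² and τ_data=n/σ².
Here τ₀ = 1/936.3 = 0.001068 and τ_data = 11/1063.3 = 0.010345, so τ_n = 0.011413.
Rearranging for μ₀: μ₀ = (μ_n·τ_n − τ_data·x̄)/τ₀ = (432.1698·0.011413 − 0.010345·439.6) / 0.001068 = 0.384692/0.001068 ≈ 360.2.

μ₀ = 360.2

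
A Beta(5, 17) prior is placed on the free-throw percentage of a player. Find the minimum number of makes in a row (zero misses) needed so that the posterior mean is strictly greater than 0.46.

After k makes and 0 misses the posterior is Beta(5+k, 17), with mean (5+k)/(5+17+k).
Set (5+k)/(22+k) > 0.46 and solve: k > (0.46·22 − 5)/(1 − 0.46) = 9.481.
The smallest integer exceeding 9.481 is 10.

k = 10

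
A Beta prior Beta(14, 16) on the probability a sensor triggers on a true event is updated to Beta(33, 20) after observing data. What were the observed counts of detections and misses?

19 detections and 4 misses

A Beta(a, b) prior with s successes and f failures in binomial data gives a Beta(a+s, b+f) posterior.
So s = 33 − 14 = 19 and f = 20 − 16 = 4.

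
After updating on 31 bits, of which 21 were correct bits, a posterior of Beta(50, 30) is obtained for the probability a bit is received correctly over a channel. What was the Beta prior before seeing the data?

Beta(29, 20)

A Beta(α, β) prior with s successes and f failures in binomial data gives a Beta(α+s, β+f) posterior.
So α = 50 − 21 = 29 and β = 30 − 10 = 20.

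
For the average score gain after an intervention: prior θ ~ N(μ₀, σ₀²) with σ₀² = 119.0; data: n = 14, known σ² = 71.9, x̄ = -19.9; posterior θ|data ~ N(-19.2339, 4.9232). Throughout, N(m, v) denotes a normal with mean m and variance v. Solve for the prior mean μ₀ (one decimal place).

μ₀ = -3.8

With known observation variance, the Normal–Normal posterior has precision τ_n = τ₀ + n/σ² and mean μ_n = (τ₀μ₀ + (n/σ²)x̄)/τ_n.
Here τ₀ = 1/119.0 = 0.008403 and τ_data = 14/71.9 = 0.194715, so τ_n = 0.203118.
Rearranging for μ₀: μ₀ = (μ_n·τ_n − τ_data·x̄)/τ₀ = (-19.2339·0.203118 − 0.194715·-19.9) / 0.008403 = -0.031923/0.008403 ≈ -3.8.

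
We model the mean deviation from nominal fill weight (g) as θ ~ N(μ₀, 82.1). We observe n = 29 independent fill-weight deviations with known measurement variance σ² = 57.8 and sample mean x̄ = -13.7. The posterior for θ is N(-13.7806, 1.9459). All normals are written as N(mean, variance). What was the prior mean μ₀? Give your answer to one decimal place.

μ₀ = -17.1

With known observation variance, the Normal–Normal posterior has precision τ_n = τ₀ + n/σ² and mean μ_n = (τ₀μ₀ + (n/σ²)x̄)/τ_n.
Here τ₀ = 1/82.1 = 0.012180 and τ_data = 29/57.8 = 0.501730, so τ_n = 0.513910.
Rearranging for μ₀: μ₀ = (μ_n·τ_n − τ_data·x̄)/τ₀ = (-13.7806·0.513910 − 0.501730·-13.7) / 0.012180 = -0.208287/0.012180 ≈ -17.1.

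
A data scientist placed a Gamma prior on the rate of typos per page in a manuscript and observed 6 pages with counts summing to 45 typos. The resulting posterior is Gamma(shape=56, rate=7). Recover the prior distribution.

A Gamma(α, β) prior (rate parametrization) on a Poisson rate with n observations summing to S gives posterior Gamma(α+S, β+n).
So α = 56 − 45 = 11 and β = 7 − 6 = 1.

Gamma(shape=11, rate=1)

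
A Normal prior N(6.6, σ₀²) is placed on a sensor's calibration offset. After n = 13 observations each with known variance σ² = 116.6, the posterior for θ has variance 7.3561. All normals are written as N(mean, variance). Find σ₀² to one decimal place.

σ₀² = 40.9

For the Normal–Normal model with known σ², precisions add: τ_n = τ₀ + n/σ².
So 1/σ₀² = 1/7.3561 − 13/116.6 = 0.135942 − 0.111492 = 0.024450.
Hence σ₀² = 1/0.024450 ≈ 40.9.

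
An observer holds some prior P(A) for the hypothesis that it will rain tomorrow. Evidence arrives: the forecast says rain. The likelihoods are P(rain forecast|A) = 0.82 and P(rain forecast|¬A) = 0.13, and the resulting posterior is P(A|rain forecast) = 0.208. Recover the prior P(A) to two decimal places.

P(A) = 0.04

In odds form, posterior odds = prior odds × likelihood ratio, so prior odds = posterior odds ÷ LR.
Posterior odds = 0.208/(1−0.208) = 0.2626. LR = 0.82/0.13 = 6.3077.
Prior odds = 0.2626/6.3077 = 0.0416, so P(A) = 0.0416/(1+0.0416) ≈ 0.04.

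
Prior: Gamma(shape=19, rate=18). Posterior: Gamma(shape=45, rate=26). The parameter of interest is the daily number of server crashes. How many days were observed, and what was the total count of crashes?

Gamma–Poisson conjugacy: posterior shape = α + Σxᵢ, posterior rate = β + n.
Matching: Σxᵢ = 45 − 19 = 26 and n = 26 − 18 = 8.

n = 8 days with total 26 crashes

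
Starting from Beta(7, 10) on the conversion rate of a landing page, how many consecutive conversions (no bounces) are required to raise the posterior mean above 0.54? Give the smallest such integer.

k = 5

After k conversions and 0 bounces the posterior is Beta(7+k, 10), with mean (7+k)/(7+10+k).
Set (7+k)/(17+k) > 0.54 and solve: k > (0.54·17 − 7)/(1 − 0.54) = 4.739.
The smallest integer exceeding 4.739 is 5.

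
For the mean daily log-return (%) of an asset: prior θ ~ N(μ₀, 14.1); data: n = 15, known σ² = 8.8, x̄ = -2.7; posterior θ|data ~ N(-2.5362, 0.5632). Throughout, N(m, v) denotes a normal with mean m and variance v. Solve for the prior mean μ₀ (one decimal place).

μ₀ = 1.4

With known observation variance, the Normal–Normal posterior has precision τ_n = τ₀ + n/σ² and mean μ_n = (τ₀μ₀ + (n/σ²)x̄)/τ_n.
Here τ₀ = 1/14.1 = 0.070922 and τ_data = 15/8.8 = 1.704545, so τ_n = 1.775467.
Rearranging for μ₀: μ₀ = (μ_n·τ_n − τ_data·x̄)/τ₀ = (-2.5362·1.775467 − 1.704545·-2.7) / 0.070922 = 0.099332/0.070922 ≈ 1.4.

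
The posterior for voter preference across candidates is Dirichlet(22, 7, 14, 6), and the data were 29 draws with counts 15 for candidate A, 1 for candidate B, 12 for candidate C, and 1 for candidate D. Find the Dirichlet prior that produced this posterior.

For a Dirichlet(α) prior with multinomial counts c, the posterior is Dirichlet(α + c) componentwise.
Subtract each count from the matching posterior parameter: 22−15=7, 7−1=6, 14−12=2, 6−1=5.

Dirichlet(7, 6, 2, 5)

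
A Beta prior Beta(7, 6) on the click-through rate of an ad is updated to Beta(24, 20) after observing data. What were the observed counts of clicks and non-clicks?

Beta is conjugate to the binomial likelihood: posterior = Beta(α+s, β+f).
Match parameters: s=24−7=17, f=20−6=14.

17 clicks and 14 non-clicks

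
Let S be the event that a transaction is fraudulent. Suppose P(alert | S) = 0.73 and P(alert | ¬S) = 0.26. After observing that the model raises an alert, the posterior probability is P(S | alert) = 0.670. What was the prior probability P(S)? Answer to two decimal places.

In odds form, posterior odds = prior odds × likelihood ratio, so prior odds = posterior odds ÷ LR.
Posterior odds = 0.670/(1−0.670) = 2.0303. LR = 0.73/0.26 = 2.8077.
Prior odds = 2.0303/2.8077 = 0.7231, so P(S) = 0.7231/(1+0.7231) ≈ 0.42.

P(S) = 0.42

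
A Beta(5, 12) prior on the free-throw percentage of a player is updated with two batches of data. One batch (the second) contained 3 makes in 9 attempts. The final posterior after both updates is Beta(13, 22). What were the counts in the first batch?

5 makes and 4 misses

Sequential conjugate updates are equivalent to a single update on the pooled data, so total successes = posterior α − prior α and total failures = posterior β − prior β.
Total across both batches: 13−5=8 makes, 22−12=10 misses.
Subtract the second batch: 8−3=5 makes and 10−6=4 misses.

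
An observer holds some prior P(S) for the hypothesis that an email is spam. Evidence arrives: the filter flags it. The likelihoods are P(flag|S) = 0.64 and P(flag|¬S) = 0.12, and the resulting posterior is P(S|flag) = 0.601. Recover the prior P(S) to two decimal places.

In odds form, posterior odds = prior odds × likelihood ratio, so prior odds = posterior odds ÷ LR.
Posterior odds = 0.601/(1−0.601) = 1.5063. LR = 0.64/0.12 = 5.3333.
Prior odds = 1.5063/5.3333 = 0.2824, so P(S) = 0.2824/(1+0.2824) ≈ 0.22.

P(S) = 0.22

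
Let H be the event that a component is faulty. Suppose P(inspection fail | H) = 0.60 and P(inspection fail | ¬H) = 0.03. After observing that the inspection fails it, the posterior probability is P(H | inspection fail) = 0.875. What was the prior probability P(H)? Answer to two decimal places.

In odds form, posterior odds = prior odds × likelihood ratio, so prior odds = posterior odds ÷ LR.
Posterior odds = 0.875/(1−0.875) = 7.0000. LR = 0.60/0.03 = 20.0000.
Prior odds = 7.0000/20.0000 = 0.3500, so P(H) = 0.3500/(1+0.3500) ≈ 0.26.

P(H) = 0.26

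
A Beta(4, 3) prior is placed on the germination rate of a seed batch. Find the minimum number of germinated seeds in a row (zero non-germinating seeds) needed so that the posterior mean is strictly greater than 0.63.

After k germinated seeds and 0 non-germinating seeds the posterior is Beta(4+k, 3), with mean (4+k)/(4+3+k).
Set (4+k)/(7+k) > 0.63 and solve: k > (0.63·7 − 4)/(1 − 0.63) = 1.108.
The smallest integer exceeding 1.108 is 2.

k = 2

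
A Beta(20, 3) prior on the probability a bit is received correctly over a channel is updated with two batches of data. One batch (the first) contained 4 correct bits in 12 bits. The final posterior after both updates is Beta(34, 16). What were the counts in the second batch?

Sequential conjugate updates are equivalent to a single update on the pooled data, so total successes = posterior α − prior α and total failures = posterior β − prior β.
Total across both batches: 34−20=14 correct bits, 16−3=13 errors.
Subtract the first batch: 14−4=10 correct bits and 13−8=5 errors.

10 correct bits and 5 errors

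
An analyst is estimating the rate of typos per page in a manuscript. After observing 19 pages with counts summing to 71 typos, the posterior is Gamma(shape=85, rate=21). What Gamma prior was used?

Gamma–Poisson conjugacy: posterior shape = α + Σxᵢ, posterior rate = β + n.
So α = 85 − 71 = 14 and β = 21 − 19 = 2.

Gamma(shape=14, rate=2)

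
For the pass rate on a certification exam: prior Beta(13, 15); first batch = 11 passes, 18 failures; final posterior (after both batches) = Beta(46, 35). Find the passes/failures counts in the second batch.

22 passes and 2 failures

Because Beta–binomial updating is additive in the counts, the combined data contributed (α_post−α_prior, β_post−β_prior) successes and failures.
Total across both batches: 46−13=33 passes, 35−15=20 failures.
Subtract the first batch: 33−11=22 passes and 20−18=2 failures.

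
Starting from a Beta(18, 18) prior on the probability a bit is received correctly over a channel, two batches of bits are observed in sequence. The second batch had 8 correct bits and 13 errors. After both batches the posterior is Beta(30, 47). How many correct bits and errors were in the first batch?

Sequential conjugate updates are equivalent to a single update on the pooled data, so total successes = posterior α − prior α and total failures = posterior β − prior β.
Total across both batches: 30−18=12 correct bits, 47−18=29 errors.
Subtract the second batch: 12−8=4 correct bits and 29−13=16 errors.

4 correct bits and 16 errors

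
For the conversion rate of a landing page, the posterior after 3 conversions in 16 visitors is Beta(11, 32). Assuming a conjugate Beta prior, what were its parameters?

Beta is conjugate to the binomial likelihood: posterior = Beta(α+s, β+f).
Subtract the data counts: 11−3=8, 32−13=19.

Beta(8, 19)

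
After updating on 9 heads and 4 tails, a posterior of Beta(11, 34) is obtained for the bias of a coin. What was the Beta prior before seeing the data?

Beta(2, 30)

A Beta(a, b) prior with s successes and f failures in binomial data gives a Beta(a+s, b+f) posterior.
So a = 11 − 9 = 2 and b = 34 − 4 = 30.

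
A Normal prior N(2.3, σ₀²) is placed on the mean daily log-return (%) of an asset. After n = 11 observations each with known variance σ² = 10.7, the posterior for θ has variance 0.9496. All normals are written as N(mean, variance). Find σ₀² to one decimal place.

Posterior precision equals prior precision plus data precision: 1/σ_n² = 1/σ₀² + n/σ².
So 1/σ₀² = 1/0.9496 − 11/10.7 = 1.053075 − 1.028037 = 0.025038.
Hence σ₀² = 1/0.025038 ≈ 39.9.

σ₀² = 39.9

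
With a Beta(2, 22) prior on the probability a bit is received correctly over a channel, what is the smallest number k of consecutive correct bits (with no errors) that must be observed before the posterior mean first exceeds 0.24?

k = 5

After k correct bits and 0 errors the posterior is Beta(2+k, 22), with mean (2+k)/(2+22+k).
Set (2+k)/(24+k) > 0.24 and solve: k > (0.24·24 − 2)/(1 − 0.24) = 4.947.
The smallest integer exceeding 4.947 is 5, and checking k=5: (7)/(29) = 0.2414 > 0.24.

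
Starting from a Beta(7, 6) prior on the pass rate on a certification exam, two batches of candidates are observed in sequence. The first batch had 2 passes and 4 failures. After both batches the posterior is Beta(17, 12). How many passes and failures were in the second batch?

Because Beta–binomial updating is additive in the counts, the combined data contributed (α_post−α_prior, β_post−β_prior) successes and failures.
Total across both batches: 17−7=10 passes, 12−6=6 failures.
Subtract the first batch: 10−2=8 passes and 6−4=2 failures.

8 passes and 2 failures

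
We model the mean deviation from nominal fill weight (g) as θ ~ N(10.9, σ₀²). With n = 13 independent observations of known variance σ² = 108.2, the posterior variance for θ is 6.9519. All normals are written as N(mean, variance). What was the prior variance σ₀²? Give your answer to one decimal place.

σ₀² = 42.2

Posterior precision equals prior precision plus data precision: 1/σ_n² = 1/σ₀² + n/σ².
So 1/σ₀² = 1/6.9519 − 13/108.2 = 0.143846 − 0.120148 = 0.023698.
Hence σ₀² = 1/0.023698 ≈ 42.2.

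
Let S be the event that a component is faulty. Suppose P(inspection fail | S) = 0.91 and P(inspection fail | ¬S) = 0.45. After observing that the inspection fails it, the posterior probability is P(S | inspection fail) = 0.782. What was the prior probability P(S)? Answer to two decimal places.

Bayes' rule in odds form gives O(S|E) = O(S)·[P(E|S)/P(E|¬S)], hence O(S) = O(S|E)/LR.
Posterior odds = 0.782/(1−0.782) = 3.5872. LR = 0.91/0.45 = 2.0222.
Prior odds = 3.5872/2.0222 = 1.7739, so P(S) = 1.7739/(1+1.7739) ≈ 0.64.

P(S) = 0.64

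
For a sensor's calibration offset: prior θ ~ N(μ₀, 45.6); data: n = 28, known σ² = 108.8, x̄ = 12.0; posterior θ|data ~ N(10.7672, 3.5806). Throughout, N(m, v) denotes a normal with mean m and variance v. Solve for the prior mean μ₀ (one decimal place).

The posterior mean is a precision-weighted average: μ_n = (τ₀μ₀ + τ_data·x̄)/(τ₀+τ_data), with τ₀=1/σ₀² and τ_data=n/σ².
Here τ₀ = 1/45.6 = 0.021930 and τ_data = 28/108.8 = 0.257353, so τ_n = 0.279283.
Rearranging for μ₀: μ₀ = (μ_n·τ_n − τ_data·x̄)/τ₀ = (10.7672·0.279283 − 0.257353·12.0) / 0.021930 = -0.081140/0.021930 ≈ -3.7.

μ₀ = -3.7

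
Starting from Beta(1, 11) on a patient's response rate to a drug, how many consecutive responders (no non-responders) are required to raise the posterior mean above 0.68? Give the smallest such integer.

After k responders and 0 non-responders the posterior is Beta(1+k, 11), with mean (1+k)/(1+11+k).
Set (1+k)/(12+k) > 0.68 and solve: k > (0.68·12 − 1)/(1 − 0.68) = 22.375.
The smallest integer exceeding 22.375 is 23.

k = 23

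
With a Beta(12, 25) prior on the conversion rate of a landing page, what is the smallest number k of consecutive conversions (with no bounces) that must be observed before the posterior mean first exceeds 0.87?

After k conversions and 0 bounces the posterior is Beta(12+k, 25), with mean (12+k)/(12+25+k).
Set (12+k)/(37+k) > 0.87 and solve: k > (0.87·37 − 12)/(1 − 0.87) = 155.308.
The smallest integer exceeding 155.308 is 156.

k = 156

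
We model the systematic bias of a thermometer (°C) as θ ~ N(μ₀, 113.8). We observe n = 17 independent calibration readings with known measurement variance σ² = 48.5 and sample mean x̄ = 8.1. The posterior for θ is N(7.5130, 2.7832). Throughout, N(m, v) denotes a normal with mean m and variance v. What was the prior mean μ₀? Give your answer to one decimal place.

μ₀ = -15.9

The posterior mean is a precision-weighted average: μ_n = (τ₀μ₀ + τ_data·x̄)/(τ₀+τ_data), with τ₀=1/σ₀² and τ_data=n/σ².
Here τ₀ = 1/113.8 = 0.008787 and τ_data = 17/48.5 = 0.350515, so τ_n = 0.359302.
Rearranging for μ₀: μ₀ = (μ_n·τ_n − τ_data·x̄)/τ₀ = (7.5130·0.359302 − 0.350515·8.1) / 0.008787 = -0.139736/0.008787 ≈ -15.9.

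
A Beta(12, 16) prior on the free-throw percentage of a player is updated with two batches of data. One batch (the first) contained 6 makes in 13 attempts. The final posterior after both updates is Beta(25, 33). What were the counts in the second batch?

Because Beta–binomial updating is additive in the counts, the combined data contributed (α_post−α_prior, β_post−β_prior) successes and failures.
Total across both batches: 25−12=13 makes, 33−16=17 misses.
Subtract the first batch: 13−6=7 makes and 17−7=10 misses.

7 makes and 10 misses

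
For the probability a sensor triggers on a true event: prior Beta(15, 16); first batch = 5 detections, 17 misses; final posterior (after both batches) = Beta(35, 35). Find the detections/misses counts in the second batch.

15 detections and 2 misses

Because Beta–binomial updating is additive in the counts, the combined data contributed (α_post−α_prior, β_post−β_prior) successes and failures.
Total across both batches: 35−15=20 detections, 35−16=19 misses.
Subtract the first batch: 20−5=15 detections and 19−17=2 misses.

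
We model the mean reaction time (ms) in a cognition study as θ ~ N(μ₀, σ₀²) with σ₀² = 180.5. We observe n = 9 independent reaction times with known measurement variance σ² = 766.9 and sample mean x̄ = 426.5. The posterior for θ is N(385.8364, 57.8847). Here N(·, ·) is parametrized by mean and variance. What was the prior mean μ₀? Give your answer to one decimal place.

With known observation variance, the Normal–Normal posterior has precision τ_n = τ₀ + n/σ² and mean μ_n = (τ₀μ₀ + (n/σ²)x̄)/τ_n.
Here τ₀ = 1/180.5 = 0.005540 and τ_data = 9/766.9 = 0.011736, so τ_n = 0.017276.
Rearranging for μ₀: μ₀ = (μ_n·τ_n − τ_data·x̄)/τ₀ = (385.8364·0.017276 − 0.011736·426.5) / 0.005540 = 1.660306/0.005540 ≈ 299.7.

μ₀ = 299.7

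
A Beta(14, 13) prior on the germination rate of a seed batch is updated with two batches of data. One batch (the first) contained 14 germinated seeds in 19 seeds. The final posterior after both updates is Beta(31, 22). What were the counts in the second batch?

3 germinated seeds and 4 non-germinating seeds

Sequential conjugate updates are equivalent to a single update on the pooled data, so total successes = posterior α − prior α and total failures = posterior β − prior β.
Total across both batches: 31−14=17 germinated seeds, 22−13=9 non-germinating seeds.
Subtract the first batch: 17−14=3 germinated seeds and 9−5=4 non-germinating seeds.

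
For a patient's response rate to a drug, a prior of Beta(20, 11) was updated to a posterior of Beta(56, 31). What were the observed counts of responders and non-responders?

36 responders and 20 non-responders

Beta is conjugate to the binomial likelihood: posterior = Beta(a+s, b+f).
Match parameters: s=56−20=36, f=31−11=20.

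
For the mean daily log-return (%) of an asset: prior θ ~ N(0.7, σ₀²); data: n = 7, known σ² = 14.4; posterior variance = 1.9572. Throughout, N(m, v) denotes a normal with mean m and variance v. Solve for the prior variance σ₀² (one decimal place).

For the Normal–Normal model with known σ², precisions add: τ_n = τ₀ + n/σ².
So 1/σ₀² = 1/1.9572 − 7/14.4 = 0.510934 − 0.486111 = 0.024823.
Hence σ₀² = 1/0.024823 ≈ 40.3.

σ₀² = 40.3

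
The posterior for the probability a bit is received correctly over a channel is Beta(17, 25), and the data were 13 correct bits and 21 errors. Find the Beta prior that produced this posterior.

Beta(4, 4)

Under Beta–binomial conjugacy the posterior parameters are (a+s, b+f).
So a = 17 − 13 = 4 and b = 25 − 21 = 4.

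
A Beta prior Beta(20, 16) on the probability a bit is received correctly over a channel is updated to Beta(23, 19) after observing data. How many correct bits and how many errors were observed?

3 correct bits and 3 errors

Beta is conjugate to the binomial likelihood: posterior = Beta(a+s, b+f).
So s = 23 − 20 = 3 and f = 19 − 16 = 3.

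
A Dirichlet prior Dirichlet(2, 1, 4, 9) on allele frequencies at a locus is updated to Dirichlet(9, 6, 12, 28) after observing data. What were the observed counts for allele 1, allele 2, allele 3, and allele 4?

For a Dirichlet(α) prior with multinomial counts c, the posterior is Dirichlet(α + c) componentwise.
Counts are posterior − prior componentwise: 9−2=7, 6−1=5, 12−4=8, 28−9=19.

counts (7, 5, 8, 19)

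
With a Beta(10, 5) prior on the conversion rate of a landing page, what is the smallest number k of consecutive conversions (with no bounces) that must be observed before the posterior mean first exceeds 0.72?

After k conversions and 0 bounces the posterior is Beta(10+k, 5), with mean (10+k)/(10+5+k).
Set (10+k)/(15+k) > 0.72 and solve: k > (0.72·15 − 10)/(1 − 0.72) = 2.857.
The smallest integer exceeding 2.857 is 3.

k = 3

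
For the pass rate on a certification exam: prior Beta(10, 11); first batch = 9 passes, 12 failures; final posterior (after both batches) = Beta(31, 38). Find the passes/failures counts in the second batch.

12 passes and 15 failures

Sequential conjugate updates are equivalent to a single update on the pooled data, so total successes = posterior α − prior α and total failures = posterior β − prior β.
Total across both batches: 31−10=21 passes, 38−11=27 failures.
Subtract the first batch: 21−9=12 passes and 27−12=15 failures.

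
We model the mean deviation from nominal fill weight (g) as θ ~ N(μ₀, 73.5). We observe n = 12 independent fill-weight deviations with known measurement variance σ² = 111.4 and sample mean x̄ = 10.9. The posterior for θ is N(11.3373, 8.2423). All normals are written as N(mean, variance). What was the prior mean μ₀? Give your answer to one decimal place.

μ₀ = 14.8

The posterior mean is a precision-weighted average: μ_n = (τ₀μ₀ + τ_data·x̄)/(τ₀+τ_data), with τ₀=1/σ₀² and τ_data=n/σ².
Here τ₀ = 1/73.5 = 0.013605 and τ_data = 12/111.4 = 0.107720, so τ_n = 0.121325.
Rearranging for μ₀: μ₀ = (μ_n·τ_n − τ_data·x̄)/τ₀ = (11.3373·0.121325 − 0.107720·10.9) / 0.013605 = 0.201350/0.013605 ≈ 14.8.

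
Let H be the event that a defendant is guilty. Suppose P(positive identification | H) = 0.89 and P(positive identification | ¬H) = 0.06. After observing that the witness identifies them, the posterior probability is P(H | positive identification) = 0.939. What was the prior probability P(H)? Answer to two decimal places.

Bayes' rule in odds form gives O(H|E) = O(H)·[P(E|H)/P(E|¬H)], hence O(H) = O(H|E)/LR.
Posterior odds = 0.939/(1−0.939) = 15.3934. LR = 0.89/0.06 = 14.8333.
Prior odds = 15.3934/14.8333 = 1.0378, so P(H) = 1.0378/(1+1.0378) ≈ 0.51.

P(H) = 0.51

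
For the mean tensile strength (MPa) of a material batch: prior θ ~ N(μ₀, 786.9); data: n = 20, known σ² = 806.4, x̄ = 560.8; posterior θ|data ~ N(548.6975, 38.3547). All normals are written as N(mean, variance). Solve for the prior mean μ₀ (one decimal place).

The posterior mean is a precision-weighted average: μ_n = (τ₀μ₀ + τ_data·x̄)/(τ₀+τ_data), with τ₀=1/σ₀² and τ_data=n/σ².
Here τ₀ = 1/786.9 = 0.001271 and τ_data = 20/806.4 = 0.024802, so τ_n = 0.026073.
Rearranging for μ₀: μ₀ = (μ_n·τ_n − τ_data·x̄)/τ₀ = (548.6975·0.026073 − 0.024802·560.8) / 0.001271 = 0.397228/0.001271 ≈ 312.5.

μ₀ = 312.5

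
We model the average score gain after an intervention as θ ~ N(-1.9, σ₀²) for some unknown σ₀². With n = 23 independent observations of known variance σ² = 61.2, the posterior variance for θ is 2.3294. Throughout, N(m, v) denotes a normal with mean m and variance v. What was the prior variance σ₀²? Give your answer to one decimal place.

σ₀² = 18.7

Posterior precision equals prior precision plus data precision: 1/σ_n² = 1/σ₀² + n/σ².
So 1/σ₀² = 1/2.3294 − 23/61.2 = 0.429295 − 0.375817 = 0.053478.
Hence σ₀² = 1/0.053478 ≈ 18.7.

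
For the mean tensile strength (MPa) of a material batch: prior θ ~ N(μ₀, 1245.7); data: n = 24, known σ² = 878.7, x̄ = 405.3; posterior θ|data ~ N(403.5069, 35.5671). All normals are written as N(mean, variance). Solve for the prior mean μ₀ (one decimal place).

μ₀ = 342.5

With known observation variance, the Normal–Normal posterior has precision τ_n = τ₀ + n/σ² and mean μ_n = (τ₀μ₀ + (n/σ²)x̄)/τ_n.
Here τ₀ = 1/1245.7 = 0.000803 and τ_data = 24/878.7 = 0.027313, so τ_n = 0.028116.
Rearranging for μ₀: μ₀ = (μ_n·τ_n − τ_data·x̄)/τ₀ = (403.5069·0.028116 − 0.027313·405.3) / 0.000803 = 0.275041/0.000803 ≈ 342.5.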